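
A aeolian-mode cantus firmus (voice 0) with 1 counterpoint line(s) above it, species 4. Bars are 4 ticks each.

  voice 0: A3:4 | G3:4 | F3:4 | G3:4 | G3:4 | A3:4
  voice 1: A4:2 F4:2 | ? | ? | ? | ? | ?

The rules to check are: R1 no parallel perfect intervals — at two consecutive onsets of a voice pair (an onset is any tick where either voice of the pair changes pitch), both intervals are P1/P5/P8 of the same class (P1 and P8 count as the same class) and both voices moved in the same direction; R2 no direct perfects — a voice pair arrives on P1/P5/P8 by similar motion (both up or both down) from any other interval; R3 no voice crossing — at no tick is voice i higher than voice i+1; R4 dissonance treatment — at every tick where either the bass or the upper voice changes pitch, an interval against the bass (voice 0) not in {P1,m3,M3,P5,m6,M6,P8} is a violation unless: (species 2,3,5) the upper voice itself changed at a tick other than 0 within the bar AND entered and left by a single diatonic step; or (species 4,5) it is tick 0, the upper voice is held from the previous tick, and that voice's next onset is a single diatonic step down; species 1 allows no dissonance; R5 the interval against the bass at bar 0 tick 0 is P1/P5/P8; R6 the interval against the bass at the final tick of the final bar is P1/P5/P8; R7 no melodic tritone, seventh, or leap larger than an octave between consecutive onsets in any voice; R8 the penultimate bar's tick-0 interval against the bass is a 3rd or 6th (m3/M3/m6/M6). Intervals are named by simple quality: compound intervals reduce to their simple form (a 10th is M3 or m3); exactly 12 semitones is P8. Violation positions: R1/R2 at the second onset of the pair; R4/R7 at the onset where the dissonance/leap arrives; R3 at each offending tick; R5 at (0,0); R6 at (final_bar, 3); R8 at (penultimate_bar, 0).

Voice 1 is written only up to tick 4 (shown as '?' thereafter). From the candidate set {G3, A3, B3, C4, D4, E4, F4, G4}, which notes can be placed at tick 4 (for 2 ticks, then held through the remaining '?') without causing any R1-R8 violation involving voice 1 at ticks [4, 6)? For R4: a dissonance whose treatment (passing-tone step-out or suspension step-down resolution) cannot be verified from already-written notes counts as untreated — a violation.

{E4, G4}

G3: violates R2,R7
A3: violates R4
B3: violates R7
C4: violates R4
D4: violates R2
E4: legal
F4: violates R4
G4: legal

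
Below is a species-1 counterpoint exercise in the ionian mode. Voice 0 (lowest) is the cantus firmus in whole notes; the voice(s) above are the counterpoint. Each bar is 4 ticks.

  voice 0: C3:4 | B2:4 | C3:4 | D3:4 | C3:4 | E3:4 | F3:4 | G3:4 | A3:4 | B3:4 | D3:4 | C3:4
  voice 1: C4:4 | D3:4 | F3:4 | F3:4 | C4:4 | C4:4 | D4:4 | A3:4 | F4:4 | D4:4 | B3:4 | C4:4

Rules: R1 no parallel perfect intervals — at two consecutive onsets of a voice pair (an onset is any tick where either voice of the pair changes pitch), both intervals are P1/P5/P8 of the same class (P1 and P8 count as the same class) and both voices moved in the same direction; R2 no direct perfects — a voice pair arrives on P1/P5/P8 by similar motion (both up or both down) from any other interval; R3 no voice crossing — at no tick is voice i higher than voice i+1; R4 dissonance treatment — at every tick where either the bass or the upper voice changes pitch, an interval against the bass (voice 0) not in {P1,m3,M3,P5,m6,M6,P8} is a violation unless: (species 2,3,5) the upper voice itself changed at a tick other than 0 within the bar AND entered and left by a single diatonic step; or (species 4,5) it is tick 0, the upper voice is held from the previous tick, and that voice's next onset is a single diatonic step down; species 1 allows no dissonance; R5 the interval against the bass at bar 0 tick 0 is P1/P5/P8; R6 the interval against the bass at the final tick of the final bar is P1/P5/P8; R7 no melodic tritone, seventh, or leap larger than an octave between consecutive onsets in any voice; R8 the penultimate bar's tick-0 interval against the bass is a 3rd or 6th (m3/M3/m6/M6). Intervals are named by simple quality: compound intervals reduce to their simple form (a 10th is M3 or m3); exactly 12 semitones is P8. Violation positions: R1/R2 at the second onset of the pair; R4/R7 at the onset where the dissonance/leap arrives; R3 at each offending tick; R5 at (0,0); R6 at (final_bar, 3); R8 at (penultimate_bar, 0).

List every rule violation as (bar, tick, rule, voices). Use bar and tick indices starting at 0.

bar 0: v0=C3 v1=C4 downbeat P8
bar 1: v0=B2 v1=D3 downbeat m3
bar 2: v0=C3 v1=F3 downbeat P4
bar 3: v0=D3 v1=F3 downbeat m3
bar 4: v0=C3 v1=C4 downbeat P8
bar 5: v0=E3 v1=C4 downbeat m6
bar 6: v0=F3 v1=D4 downbeat M6
bar 7: v0=G3 v1=A3 downbeat M2
bar 8: v0=A3 v1=F4 downbeat m6
bar 9: v0=B3 v1=D4 downbeat m3
bar 10: v0=D3 v1=B3 downbeat M6
bar 11: v0=C3 v1=C4 downbeat P8
  -> R7 @ bar 1 tick 0 v(1,): C4->D3 leap 10st
  -> R4 @ bar 2 tick 0 v(0, 1): C3/F3 P4 untreated
  -> R4 @ bar 7 tick 0 v(0, 1): G3/A3 M2 untreated

(1, 0, R7, (1,))
(2, 0, R4, (0, 1))
(7, 0, R4, (0, 1))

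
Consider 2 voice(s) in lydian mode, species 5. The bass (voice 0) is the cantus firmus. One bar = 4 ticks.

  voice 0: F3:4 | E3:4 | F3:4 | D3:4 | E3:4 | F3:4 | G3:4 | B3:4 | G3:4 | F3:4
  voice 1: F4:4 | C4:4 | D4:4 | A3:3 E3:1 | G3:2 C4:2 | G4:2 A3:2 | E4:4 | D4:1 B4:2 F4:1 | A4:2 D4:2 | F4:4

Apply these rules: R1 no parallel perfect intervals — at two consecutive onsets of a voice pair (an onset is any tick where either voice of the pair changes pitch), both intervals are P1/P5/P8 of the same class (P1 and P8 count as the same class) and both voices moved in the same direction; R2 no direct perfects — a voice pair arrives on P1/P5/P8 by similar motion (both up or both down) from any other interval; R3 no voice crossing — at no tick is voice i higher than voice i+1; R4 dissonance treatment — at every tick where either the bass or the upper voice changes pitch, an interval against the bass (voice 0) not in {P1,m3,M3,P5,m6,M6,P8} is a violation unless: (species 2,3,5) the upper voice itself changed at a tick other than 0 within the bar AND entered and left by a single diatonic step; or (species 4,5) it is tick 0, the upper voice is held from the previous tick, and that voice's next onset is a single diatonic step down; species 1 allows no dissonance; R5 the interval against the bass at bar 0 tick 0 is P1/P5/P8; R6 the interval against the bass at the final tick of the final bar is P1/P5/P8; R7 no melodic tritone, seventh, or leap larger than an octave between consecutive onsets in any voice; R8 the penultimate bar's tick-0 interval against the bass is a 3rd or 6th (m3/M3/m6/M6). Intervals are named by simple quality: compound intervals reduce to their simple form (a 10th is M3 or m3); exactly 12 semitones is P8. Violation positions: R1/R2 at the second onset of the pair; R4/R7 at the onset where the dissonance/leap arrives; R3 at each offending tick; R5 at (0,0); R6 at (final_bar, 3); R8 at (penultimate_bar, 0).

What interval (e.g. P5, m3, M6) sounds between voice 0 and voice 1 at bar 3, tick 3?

voice 0=D3 voice 1=E3 -> M2

M2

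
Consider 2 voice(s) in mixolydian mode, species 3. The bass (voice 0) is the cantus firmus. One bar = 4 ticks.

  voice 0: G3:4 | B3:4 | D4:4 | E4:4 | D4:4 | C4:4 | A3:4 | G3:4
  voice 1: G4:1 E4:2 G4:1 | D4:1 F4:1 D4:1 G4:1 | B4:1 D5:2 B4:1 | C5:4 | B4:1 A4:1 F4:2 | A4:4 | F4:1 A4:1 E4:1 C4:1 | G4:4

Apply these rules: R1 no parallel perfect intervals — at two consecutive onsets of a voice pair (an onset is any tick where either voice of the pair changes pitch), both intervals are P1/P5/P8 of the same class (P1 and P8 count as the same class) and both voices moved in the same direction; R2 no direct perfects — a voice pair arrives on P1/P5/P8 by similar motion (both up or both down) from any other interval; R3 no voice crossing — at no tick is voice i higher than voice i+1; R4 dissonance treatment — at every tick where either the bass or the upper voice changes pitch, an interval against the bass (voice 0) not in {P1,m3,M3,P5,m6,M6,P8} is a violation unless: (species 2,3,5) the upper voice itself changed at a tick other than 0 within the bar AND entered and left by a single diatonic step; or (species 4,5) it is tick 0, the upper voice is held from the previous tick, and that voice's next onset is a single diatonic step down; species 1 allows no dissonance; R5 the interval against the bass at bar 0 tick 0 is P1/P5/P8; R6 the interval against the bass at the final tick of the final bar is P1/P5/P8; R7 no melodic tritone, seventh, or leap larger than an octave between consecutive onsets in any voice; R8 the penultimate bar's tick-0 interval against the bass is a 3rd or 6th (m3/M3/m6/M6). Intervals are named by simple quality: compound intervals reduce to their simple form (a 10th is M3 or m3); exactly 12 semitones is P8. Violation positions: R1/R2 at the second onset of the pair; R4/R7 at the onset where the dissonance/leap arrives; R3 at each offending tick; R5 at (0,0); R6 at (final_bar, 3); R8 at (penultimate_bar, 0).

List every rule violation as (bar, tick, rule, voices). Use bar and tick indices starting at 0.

bar 0: v0=G3 v1=G4 downbeat P8
bar 1: v0=B3 v1=D4 downbeat m3
bar 2: v0=D4 v1=B4 downbeat M6
bar 3: v0=E4 v1=C5 downbeat m6
bar 4: v0=D4 v1=B4 downbeat M6
bar 5: v0=C4 v1=A4 downbeat M6
bar 6: v0=A3 v1=F4 downbeat m6
bar 7: v0=G3 v1=G4 downbeat P8
  -> R4 @ bar 1 tick 1 v(0, 1): B3/F4 TT untreated

(1, 1, R4, (0, 1))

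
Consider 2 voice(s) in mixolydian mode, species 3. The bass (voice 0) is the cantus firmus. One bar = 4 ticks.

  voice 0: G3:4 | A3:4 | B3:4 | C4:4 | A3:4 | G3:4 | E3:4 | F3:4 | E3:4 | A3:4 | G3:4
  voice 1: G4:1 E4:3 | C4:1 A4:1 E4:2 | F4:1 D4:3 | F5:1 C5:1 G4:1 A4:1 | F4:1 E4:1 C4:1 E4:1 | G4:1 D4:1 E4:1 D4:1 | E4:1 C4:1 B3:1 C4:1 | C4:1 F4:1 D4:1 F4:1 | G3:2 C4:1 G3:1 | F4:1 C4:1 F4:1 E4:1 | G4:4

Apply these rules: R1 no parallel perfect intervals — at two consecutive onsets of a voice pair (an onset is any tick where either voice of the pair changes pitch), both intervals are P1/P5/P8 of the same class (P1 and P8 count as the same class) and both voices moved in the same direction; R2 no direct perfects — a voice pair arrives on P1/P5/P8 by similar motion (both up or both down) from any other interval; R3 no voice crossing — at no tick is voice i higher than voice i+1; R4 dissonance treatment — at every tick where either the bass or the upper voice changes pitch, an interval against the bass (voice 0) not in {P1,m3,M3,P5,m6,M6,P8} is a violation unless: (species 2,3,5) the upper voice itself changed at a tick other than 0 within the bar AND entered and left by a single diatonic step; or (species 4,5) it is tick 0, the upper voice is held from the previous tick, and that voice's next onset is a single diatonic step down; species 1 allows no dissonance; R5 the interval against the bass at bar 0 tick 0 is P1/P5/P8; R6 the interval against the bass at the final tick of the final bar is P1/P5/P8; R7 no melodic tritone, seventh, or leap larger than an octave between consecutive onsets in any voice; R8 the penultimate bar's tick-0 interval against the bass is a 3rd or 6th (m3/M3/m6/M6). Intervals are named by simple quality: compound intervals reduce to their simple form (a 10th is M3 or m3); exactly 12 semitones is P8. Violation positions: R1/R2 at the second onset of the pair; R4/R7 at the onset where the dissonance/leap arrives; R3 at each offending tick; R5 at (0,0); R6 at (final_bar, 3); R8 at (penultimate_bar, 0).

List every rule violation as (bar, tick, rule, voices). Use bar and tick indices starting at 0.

(2, 0, R4, (0, 1))
(3, 0, R4, (0, 1))
(3, 0, R7, (1,))
(8, 0, R7, (1,))
(9, 0, R7, (1,))

bar 0: v0=G3 v1=G4 downbeat P8
bar 1: v0=A3 v1=C4 downbeat m3
bar 2: v0=B3 v1=F4 downbeat TT
bar 3: v0=C4 v1=F5 downbeat P4
bar 4: v0=A3 v1=F4 downbeat m6
bar 5: v0=G3 v1=G4 downbeat P8
bar 6: v0=E3 v1=E4 downbeat P8
bar 7: v0=F3 v1=C4 downbeat P5
bar 8: v0=E3 v1=G3 downbeat m3
bar 9: v0=A3 v1=F4 downbeat m6
bar 10: v0=G3 v1=G4 downbeat P8
  -> R4 @ bar 2 tick 0 v(0, 1): B3/F4 TT untreated
  -> R4 @ bar 3 tick 0 v(0, 1): C4/F5 P4 untreated
  -> R7 @ bar 3 tick 0 v(1,): D4->F5 leap 15st
  -> R7 @ bar 8 tick 0 v(1,): F4->G3 leap 10st
  -> R7 @ bar 9 tick 0 v(1,): G3->F4 leap 10st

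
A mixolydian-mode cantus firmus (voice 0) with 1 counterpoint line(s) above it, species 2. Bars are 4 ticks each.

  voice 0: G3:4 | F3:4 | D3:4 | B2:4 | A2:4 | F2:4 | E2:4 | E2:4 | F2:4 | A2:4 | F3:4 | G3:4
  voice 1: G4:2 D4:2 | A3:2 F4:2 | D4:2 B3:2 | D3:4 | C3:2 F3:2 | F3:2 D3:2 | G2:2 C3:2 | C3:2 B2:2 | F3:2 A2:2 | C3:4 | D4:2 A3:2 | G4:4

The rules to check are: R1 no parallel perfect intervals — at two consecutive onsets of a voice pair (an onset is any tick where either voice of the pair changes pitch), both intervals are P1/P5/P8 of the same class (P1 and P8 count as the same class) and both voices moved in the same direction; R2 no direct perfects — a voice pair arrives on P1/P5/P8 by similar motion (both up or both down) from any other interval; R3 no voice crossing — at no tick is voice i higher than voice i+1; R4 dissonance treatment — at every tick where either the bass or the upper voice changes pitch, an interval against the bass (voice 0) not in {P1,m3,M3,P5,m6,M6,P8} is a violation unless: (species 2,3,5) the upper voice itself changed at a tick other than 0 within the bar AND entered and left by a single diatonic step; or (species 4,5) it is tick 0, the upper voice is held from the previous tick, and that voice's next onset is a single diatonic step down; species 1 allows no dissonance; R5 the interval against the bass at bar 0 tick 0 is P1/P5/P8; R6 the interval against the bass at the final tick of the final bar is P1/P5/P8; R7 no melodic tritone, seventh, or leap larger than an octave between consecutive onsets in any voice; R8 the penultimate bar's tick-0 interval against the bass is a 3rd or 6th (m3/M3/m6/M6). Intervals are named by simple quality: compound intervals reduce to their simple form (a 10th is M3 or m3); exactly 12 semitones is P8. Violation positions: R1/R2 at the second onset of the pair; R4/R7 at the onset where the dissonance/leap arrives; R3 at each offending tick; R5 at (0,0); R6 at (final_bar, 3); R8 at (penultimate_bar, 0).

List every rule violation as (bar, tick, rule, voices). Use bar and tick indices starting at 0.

bar 0: v0=G3 v1=G4 downbeat P8
bar 1: v0=F3 v1=A3 downbeat M3
bar 2: v0=D3 v1=D4 downbeat P8
bar 3: v0=B2 v1=D3 downbeat m3
bar 4: v0=A2 v1=C3 downbeat m3
bar 5: v0=F2 v1=F3 downbeat P8
bar 6: v0=E2 v1=G2 downbeat m3
bar 7: v0=E2 v1=C3 downbeat m6
bar 8: v0=F2 v1=F3 downbeat P8
bar 9: v0=A2 v1=C3 downbeat m3
bar 10: v0=F3 v1=D4 downbeat M6
bar 11: v0=G3 v1=G4 downbeat P8
  -> R1 @ bar 2 tick 0 v(0, 1): F3/F4 P8 -> D3/D4 P8 similar
  -> R2 @ bar 8 tick 0 v(0, 1): E2/B2 P5 -> F2/F3 P8 similar
  -> R7 @ bar 8 tick 0 v(1,): B2->F3 leap 6st
  -> R7 @ bar 10 tick 0 v(1,): C3->D4 leap 14st
  -> R2 @ bar 11 tick 0 v(0, 1): F3/A3 M3 -> G3/G4 P8 similar
  -> R7 @ bar 11 tick 0 v(1,): A3->G4 leap 10st

(2, 0, R1, (0, 1))
(8, 0, R2, (0, 1))
(8, 0, R7, (1,))
(10, 0, R7, (1,))
(11, 0, R2, (0, 1))
(11, 0, R7, (1,))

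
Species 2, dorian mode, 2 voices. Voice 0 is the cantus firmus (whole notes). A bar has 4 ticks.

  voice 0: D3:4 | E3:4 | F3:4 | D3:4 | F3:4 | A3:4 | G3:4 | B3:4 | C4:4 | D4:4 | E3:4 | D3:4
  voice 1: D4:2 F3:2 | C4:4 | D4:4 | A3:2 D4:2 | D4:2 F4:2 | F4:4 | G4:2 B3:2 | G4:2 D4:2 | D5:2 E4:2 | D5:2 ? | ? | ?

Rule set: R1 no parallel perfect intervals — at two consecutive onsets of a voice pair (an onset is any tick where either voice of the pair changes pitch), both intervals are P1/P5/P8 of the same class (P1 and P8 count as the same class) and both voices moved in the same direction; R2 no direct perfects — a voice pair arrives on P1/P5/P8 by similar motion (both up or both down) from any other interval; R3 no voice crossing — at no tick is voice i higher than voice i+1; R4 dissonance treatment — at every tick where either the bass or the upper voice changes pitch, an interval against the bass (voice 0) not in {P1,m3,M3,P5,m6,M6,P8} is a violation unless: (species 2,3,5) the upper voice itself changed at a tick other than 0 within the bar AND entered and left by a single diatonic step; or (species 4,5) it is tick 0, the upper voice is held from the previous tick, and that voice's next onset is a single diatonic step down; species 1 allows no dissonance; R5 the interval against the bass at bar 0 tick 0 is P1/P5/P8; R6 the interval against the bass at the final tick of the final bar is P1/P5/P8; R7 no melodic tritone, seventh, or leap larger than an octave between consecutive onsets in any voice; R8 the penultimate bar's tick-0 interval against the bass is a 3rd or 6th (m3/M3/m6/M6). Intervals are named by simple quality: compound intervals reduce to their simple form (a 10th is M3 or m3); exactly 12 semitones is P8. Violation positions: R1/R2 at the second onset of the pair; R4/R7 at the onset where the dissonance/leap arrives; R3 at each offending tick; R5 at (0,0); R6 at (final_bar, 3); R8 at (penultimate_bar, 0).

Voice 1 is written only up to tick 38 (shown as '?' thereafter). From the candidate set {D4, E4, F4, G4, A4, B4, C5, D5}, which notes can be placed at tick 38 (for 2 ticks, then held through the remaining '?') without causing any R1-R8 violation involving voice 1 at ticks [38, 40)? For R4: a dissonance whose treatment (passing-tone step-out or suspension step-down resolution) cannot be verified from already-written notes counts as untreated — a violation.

D4: legal
E4: violates R4,R7
F4: legal
G4: violates R4
A4: legal
B4: legal
C5: violates R4
D5: legal

{A4, B4, D4, D5, F4}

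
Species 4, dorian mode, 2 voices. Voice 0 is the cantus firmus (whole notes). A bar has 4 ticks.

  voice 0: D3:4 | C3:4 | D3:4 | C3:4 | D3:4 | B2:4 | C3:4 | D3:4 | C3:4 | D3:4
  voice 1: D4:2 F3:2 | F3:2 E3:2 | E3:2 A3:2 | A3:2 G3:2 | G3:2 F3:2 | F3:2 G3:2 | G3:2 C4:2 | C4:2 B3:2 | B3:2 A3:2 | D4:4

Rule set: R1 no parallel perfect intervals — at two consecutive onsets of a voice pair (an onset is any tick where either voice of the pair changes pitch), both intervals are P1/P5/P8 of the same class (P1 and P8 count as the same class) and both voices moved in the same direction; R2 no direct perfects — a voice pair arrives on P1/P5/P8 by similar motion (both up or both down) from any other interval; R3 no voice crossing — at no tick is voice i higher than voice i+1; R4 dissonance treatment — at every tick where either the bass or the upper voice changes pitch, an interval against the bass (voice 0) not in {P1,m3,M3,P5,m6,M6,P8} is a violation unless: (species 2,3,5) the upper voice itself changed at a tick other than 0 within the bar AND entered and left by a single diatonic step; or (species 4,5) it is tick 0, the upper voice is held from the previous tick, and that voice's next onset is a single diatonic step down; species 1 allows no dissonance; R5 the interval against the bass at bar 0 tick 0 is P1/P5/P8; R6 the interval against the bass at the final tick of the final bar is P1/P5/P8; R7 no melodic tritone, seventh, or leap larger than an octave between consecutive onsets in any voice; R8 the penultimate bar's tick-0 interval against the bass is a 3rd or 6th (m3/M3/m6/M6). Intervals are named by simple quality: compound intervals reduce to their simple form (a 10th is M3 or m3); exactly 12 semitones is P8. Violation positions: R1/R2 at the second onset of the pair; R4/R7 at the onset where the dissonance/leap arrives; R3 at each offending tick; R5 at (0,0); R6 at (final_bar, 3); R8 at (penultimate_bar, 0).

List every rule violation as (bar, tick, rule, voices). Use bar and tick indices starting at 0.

bar 0: v0=D3 v1=D4 downbeat P8
bar 1: v0=C3 v1=F3 downbeat P4
bar 2: v0=D3 v1=E3 downbeat M2
bar 3: v0=C3 v1=A3 downbeat M6
bar 4: v0=D3 v1=G3 downbeat P4
bar 5: v0=B2 v1=F3 downbeat TT
bar 6: v0=C3 v1=G3 downbeat P5
bar 7: v0=D3 v1=C4 downbeat m7
bar 8: v0=C3 v1=B3 downbeat M7
bar 9: v0=D3 v1=D4 downbeat P8
  -> R4 @ bar 2 tick 0 v(0, 1): D3/E3 M2 untreated
  -> R4 @ bar 5 tick 0 v(0, 1): B2/F3 TT untreated
  -> R8 @ bar 8 tick 0 v(0, 1): penult M7 not 3rd/6th
  -> R2 @ bar 9 tick 0 v(0, 1): C3/A3 M6 -> D3/D4 P8 similar

(2, 0, R4, (0, 1))
(5, 0, R4, (0, 1))
(8, 0, R8, (0, 1))
(9, 0, R2, (0, 1))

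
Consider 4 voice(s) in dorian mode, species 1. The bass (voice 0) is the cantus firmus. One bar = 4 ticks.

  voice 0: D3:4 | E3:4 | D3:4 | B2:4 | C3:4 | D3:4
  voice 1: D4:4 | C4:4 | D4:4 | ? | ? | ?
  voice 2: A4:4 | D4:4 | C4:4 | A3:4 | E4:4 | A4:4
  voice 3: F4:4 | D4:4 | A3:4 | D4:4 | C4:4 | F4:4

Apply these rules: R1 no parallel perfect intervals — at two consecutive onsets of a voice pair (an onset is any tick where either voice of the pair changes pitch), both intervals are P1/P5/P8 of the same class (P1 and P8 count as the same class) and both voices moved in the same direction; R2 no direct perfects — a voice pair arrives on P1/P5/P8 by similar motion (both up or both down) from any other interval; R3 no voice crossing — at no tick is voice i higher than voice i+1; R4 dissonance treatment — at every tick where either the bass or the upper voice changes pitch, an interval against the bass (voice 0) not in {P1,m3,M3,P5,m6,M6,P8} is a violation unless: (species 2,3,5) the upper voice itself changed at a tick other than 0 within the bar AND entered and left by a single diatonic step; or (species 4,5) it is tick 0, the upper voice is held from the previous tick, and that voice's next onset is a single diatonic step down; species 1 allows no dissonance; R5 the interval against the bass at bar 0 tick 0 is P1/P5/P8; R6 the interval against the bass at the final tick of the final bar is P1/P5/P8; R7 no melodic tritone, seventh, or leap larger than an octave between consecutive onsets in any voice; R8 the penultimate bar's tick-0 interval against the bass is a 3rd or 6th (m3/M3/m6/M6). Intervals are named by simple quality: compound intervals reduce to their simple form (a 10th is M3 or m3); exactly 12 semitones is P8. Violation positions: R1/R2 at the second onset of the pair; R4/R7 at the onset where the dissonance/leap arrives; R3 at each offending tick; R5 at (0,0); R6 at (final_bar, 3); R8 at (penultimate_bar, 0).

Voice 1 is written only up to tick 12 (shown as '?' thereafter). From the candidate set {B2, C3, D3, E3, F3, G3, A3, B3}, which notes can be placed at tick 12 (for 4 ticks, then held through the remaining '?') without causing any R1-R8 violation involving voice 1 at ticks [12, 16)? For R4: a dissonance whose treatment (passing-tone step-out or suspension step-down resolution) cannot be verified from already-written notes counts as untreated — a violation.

{G3}

B2: violates R1,R7
C3: violates R4,R7
D3: violates R2
E3: violates R4,R7
F3: violates R4
G3: legal
A3: violates R2,R4
B3: violates R1,R3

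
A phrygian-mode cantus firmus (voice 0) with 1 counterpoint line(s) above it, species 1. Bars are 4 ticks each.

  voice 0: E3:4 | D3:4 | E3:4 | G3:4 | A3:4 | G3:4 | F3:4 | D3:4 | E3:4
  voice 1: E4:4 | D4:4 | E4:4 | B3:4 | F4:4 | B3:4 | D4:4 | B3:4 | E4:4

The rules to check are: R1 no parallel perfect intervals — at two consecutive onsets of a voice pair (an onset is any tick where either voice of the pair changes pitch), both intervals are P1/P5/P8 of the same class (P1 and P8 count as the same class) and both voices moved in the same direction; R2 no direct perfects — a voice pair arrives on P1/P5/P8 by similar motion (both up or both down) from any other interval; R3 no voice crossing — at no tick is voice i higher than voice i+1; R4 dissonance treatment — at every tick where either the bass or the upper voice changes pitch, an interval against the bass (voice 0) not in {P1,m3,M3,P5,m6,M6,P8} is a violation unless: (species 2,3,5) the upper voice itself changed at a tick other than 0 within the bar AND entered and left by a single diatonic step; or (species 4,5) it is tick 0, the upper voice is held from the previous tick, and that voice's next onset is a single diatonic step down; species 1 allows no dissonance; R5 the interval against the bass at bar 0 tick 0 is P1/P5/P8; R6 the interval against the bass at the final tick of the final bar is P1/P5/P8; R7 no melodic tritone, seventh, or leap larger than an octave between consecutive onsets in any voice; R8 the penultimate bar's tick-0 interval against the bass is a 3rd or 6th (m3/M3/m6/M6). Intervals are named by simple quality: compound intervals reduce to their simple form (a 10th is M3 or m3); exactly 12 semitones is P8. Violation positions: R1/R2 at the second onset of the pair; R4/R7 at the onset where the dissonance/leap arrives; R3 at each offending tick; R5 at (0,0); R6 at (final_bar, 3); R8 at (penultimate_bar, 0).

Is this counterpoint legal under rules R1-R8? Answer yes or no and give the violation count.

bar 0: v0=E3 v1=E4 (P8)
bar 1: v0=D3 v1=D4 (P8)
bar 2: v0=E3 v1=E4 (P8)
bar 3: v0=G3 v1=B3 (M3)
bar 4: v0=A3 v1=F4 (m6)
bar 5: v0=G3 v1=B3 (M3)
bar 6: v0=F3 v1=D4 (M6)
bar 7: v0=D3 v1=B3 (M6)
bar 8: v0=E3 v1=E4 (P8)
  R1 @ bar1.0: E3/E4 P8 -> D3/D4 P8 similar
  R1 @ bar2.0: D3/D4 P8 -> E3/E4 P8 similar
  R7 @ bar4.0: B3->F4 leap 6st
  R7 @ bar5.0: F4->B3 leap 6st
  R2 @ bar8.0: D3/B3 M6 -> E3/E4 P8 similar

No (5 violations)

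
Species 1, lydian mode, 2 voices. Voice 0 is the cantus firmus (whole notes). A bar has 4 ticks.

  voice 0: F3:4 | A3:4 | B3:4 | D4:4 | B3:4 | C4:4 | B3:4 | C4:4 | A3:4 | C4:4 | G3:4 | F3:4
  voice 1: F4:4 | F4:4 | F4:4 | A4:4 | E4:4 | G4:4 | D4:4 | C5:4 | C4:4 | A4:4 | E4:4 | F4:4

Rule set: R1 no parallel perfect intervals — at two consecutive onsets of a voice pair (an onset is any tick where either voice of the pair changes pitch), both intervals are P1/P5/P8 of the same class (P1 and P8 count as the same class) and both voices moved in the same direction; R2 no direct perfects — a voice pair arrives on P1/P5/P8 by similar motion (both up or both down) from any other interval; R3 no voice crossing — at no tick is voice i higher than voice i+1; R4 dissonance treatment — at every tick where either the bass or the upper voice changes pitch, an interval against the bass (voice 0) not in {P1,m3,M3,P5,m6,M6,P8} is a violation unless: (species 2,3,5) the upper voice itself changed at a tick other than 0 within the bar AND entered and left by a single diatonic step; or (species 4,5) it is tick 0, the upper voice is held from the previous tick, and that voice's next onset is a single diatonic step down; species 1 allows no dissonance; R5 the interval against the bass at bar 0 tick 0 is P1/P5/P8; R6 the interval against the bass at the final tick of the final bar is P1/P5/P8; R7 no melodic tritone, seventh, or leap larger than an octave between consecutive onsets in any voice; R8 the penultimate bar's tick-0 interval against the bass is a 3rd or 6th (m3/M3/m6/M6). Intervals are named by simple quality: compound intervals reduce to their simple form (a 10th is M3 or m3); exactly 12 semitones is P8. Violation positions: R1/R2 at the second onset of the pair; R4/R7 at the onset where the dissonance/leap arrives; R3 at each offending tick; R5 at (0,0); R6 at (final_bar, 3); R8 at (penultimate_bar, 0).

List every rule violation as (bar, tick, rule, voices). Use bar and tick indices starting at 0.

(2, 0, R4, (0, 1))
(3, 0, R2, (0, 1))
(4, 0, R4, (0, 1))
(5, 0, R2, (0, 1))
(7, 0, R2, (0, 1))
(7, 0, R7, (1,))

bar 0: v0=F3 v1=F4 downbeat P8
bar 1: v0=A3 v1=F4 downbeat m6
bar 2: v0=B3 v1=F4 downbeat TT
bar 3: v0=D4 v1=A4 downbeat P5
bar 4: v0=B3 v1=E4 downbeat P4
bar 5: v0=C4 v1=G4 downbeat P5
bar 6: v0=B3 v1=D4 downbeat m3
bar 7: v0=C4 v1=C5 downbeat P8
bar 8: v0=A3 v1=C4 downbeat m3
bar 9: v0=C4 v1=A4 downbeat M6
bar 10: v0=G3 v1=E4 downbeat M6
bar 11: v0=F3 v1=F4 downbeat P8
  -> R4 @ bar 2 tick 0 v(0, 1): B3/F4 TT untreated
  -> R2 @ bar 3 tick 0 v(0, 1): B3/F4 TT -> D4/A4 P5 similar
  -> R4 @ bar 4 tick 0 v(0, 1): B3/E4 P4 untreated
  -> R2 @ bar 5 tick 0 v(0, 1): B3/E4 P4 -> C4/G4 P5 similar
  -> R2 @ bar 7 tick 0 v(0, 1): B3/D4 m3 -> C4/C5 P8 similar
  -> R7 @ bar 7 tick 0 v(1,): D4->C5 leap 10st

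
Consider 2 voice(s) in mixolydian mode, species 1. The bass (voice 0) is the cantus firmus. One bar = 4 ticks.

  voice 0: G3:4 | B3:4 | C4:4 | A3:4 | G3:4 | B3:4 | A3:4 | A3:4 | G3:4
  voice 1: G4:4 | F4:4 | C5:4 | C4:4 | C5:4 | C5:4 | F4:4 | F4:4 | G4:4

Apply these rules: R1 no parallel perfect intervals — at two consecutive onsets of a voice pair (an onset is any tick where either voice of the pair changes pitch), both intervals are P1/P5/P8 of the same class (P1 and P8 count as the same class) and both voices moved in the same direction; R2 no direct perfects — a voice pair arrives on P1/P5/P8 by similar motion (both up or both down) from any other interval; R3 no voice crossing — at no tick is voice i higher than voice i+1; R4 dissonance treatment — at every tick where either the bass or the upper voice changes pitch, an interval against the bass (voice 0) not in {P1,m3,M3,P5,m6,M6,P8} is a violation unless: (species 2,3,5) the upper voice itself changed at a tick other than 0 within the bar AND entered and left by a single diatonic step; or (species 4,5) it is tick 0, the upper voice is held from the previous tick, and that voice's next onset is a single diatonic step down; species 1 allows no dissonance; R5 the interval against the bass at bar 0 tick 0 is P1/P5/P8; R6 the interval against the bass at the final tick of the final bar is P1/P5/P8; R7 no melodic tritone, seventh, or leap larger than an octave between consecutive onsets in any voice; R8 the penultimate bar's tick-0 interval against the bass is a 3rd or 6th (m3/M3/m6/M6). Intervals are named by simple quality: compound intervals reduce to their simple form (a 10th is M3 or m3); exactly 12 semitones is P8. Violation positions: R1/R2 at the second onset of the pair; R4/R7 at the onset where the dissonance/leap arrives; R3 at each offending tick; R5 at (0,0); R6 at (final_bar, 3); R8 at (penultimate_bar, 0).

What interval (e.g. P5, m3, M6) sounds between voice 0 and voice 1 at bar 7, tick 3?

voice 0=A3 voice 1=F4 -> m6

m6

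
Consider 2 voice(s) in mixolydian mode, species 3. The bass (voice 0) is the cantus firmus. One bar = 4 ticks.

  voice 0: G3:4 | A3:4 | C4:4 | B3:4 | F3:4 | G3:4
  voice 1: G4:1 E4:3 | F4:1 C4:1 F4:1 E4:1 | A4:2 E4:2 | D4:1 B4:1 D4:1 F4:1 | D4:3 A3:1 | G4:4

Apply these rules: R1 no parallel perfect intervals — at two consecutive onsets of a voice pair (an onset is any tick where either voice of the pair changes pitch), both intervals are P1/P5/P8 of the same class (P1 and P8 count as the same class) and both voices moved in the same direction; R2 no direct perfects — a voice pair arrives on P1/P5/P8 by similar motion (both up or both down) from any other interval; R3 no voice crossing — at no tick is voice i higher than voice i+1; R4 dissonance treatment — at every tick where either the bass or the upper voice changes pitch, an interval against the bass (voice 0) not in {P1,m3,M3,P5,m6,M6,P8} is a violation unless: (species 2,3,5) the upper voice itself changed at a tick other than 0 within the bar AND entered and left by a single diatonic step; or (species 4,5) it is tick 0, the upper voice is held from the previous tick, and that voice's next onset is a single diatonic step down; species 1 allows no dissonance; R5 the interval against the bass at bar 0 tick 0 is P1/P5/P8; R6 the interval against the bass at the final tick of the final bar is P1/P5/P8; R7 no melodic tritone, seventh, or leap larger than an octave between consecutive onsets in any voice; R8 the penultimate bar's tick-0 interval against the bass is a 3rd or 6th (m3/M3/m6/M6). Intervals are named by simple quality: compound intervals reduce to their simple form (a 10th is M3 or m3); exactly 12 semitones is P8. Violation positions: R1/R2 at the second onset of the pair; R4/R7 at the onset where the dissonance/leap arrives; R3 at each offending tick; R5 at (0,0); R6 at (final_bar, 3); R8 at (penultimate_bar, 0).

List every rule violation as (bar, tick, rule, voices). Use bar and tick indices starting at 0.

bar 0: v0=G3 v1=G4 downbeat P8
bar 1: v0=A3 v1=F4 downbeat m6
bar 2: v0=C4 v1=A4 downbeat M6
bar 3: v0=B3 v1=D4 downbeat m3
bar 4: v0=F3 v1=D4 downbeat M6
bar 5: v0=G3 v1=G4 downbeat P8
  -> R4 @ bar 3 tick 3 v(0, 1): B3/F4 TT untreated
  -> R7 @ bar 4 tick 0 v(0,): B3->F3 leap 6st
  -> R2 @ bar 5 tick 0 v(0, 1): F3/A3 M3 -> G3/G4 P8 similar
  -> R7 @ bar 5 tick 0 v(1,): A3->G4 leap 10st

(3, 3, R4, (0, 1))
(4, 0, R7, (0,))
(5, 0, R2, (0, 1))
(5, 0, R7, (1,))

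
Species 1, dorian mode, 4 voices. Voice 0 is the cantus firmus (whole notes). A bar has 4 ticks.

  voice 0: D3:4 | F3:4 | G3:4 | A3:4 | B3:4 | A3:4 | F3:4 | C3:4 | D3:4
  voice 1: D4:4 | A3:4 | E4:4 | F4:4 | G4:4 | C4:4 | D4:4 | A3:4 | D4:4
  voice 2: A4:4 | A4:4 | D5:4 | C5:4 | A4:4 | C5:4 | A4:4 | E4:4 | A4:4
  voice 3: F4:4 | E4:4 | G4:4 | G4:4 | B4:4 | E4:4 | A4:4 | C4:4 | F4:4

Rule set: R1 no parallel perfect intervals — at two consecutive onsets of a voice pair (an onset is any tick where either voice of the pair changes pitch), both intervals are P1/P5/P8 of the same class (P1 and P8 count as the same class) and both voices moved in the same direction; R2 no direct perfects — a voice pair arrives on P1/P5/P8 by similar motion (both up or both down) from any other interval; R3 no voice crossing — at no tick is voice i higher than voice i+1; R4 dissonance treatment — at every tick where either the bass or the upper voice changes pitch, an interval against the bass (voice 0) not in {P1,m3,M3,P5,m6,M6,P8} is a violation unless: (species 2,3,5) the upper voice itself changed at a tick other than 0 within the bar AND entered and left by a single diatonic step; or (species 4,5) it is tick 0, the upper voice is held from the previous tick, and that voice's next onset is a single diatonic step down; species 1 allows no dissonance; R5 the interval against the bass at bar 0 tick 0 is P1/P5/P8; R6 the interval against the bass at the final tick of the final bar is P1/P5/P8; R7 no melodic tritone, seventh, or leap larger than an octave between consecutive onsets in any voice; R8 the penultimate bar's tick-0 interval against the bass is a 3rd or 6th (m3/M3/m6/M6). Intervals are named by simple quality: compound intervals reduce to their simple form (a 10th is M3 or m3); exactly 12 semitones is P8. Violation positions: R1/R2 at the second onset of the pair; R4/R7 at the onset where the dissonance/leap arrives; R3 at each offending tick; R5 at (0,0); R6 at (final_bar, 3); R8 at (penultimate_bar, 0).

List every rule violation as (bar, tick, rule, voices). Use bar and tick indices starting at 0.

(0, 0, R3, (2, 3))
(0, 0, R5, (0, 3))
(0, 1, R3, (2, 3))
(0, 2, R3, (2, 3))
(0, 3, R3, (2, 3))
(1, 0, R2, (1, 3))
(1, 0, R3, (2, 3))
(1, 0, R4, (0, 3))
(1, 1, R3, (2, 3))
(1, 2, R3, (2, 3))
(1, 3, R3, (2, 3))
(2, 0, R2, (0, 2))
(2, 0, R2, (0, 3))
(2, 0, R2, (2, 3))
(2, 0, R3, (2, 3))
(2, 1, R3, (2, 3))
(2, 2, R3, (2, 3))
(2, 3, R3, (2, 3))
(3, 0, R3, (2, 3))
(3, 0, R4, (0, 3))
(3, 1, R3, (2, 3))
(3, 2, R3, (2, 3))
(3, 3, R3, (2, 3))
(4, 0, R2, (0, 3))
(4, 0, R4, (0, 2))
(5, 0, R2, (0, 3))
(5, 0, R3, (2, 3))
(5, 1, R3, (2, 3))
(5, 2, R3, (2, 3))
(5, 3, R3, (2, 3))
(6, 0, R2, (1, 3))
(7, 0, R1, (1, 2))
(7, 0, R2, (0, 3))
(7, 0, R3, (2, 3))
(7, 0, R8, (0, 3))
(7, 1, R3, (2, 3))
(7, 2, R3, (2, 3))
(7, 3, R3, (2, 3))
(8, 0, R1, (1, 2))
(8, 0, R2, (0, 1))
(8, 0, R2, (0, 2))
(8, 0, R3, (2, 3))
(8, 1, R3, (2, 3))
(8, 2, R3, (2, 3))
(8, 3, R3, (2, 3))
(8, 3, R6, (0, 3))

bar 0: v0=D3 v1=D4 v2=A4 v3=F4 downbeat m3
bar 1: v0=F3 v1=A3 v2=A4 v3=E4 downbeat M7
bar 2: v0=G3 v1=E4 v2=D5 v3=G4 downbeat P8
bar 3: v0=A3 v1=F4 v2=C5 v3=G4 downbeat m7
bar 4: v0=B3 v1=G4 v2=A4 v3=B4 downbeat P8
bar 5: v0=A3 v1=C4 v2=C5 v3=E4 downbeat P5
bar 6: v0=F3 v1=D4 v2=A4 v3=A4 downbeat M3
bar 7: v0=C3 v1=A3 v2=E4 v3=C4 downbeat P8
bar 8: v0=D3 v1=D4 v2=A4 v3=F4 downbeat m3
  -> R3 @ bar 0 tick 0 v(2, 3): A4 above F4
  -> R5 @ bar 0 tick 0 v(0, 3): opens on m3
  -> R3 @ bar 0 tick 1 v(2, 3): A4 above F4
  -> R3 @ bar 0 tick 2 v(2, 3): A4 above F4
  -> R3 @ bar 0 tick 3 v(2, 3): A4 above F4
  -> R2 @ bar 1 tick 0 v(1, 3): D4/F4 m3 -> A3/E4 P5 similar
  -> R3 @ bar 1 tick 0 v(2, 3): A4 above E4
  -> R4 @ bar 1 tick 0 v(0, 3): F3/E4 M7 untreated
  -> R3 @ bar 1 tick 1 v(2, 3): A4 above E4
  -> R3 @ bar 1 tick 2 v(2, 3): A4 above E4
  -> R3 @ bar 1 tick 3 v(2, 3): A4 above E4
  -> R2 @ bar 2 tick 0 v(0, 2): F3/A4 M3 -> G3/D5 P5 similar
  -> R2 @ bar 2 tick 0 v(0, 3): F3/E4 M7 -> G3/G4 P8 similar
  -> R2 @ bar 2 tick 0 v(2, 3): A4/E4 P4 -> D5/G4 P5 similar
  -> R3 @ bar 2 tick 0 v(2, 3): D5 above G4
  -> R3 @ bar 2 tick 1 v(2, 3): D5 above G4
  -> R3 @ bar 2 tick 2 v(2, 3): D5 above G4
  -> R3 @ bar 2 tick 3 v(2, 3): D5 above G4
  -> R3 @ bar 3 tick 0 v(2, 3): C5 above G4
  -> R4 @ bar 3 tick 0 v(0, 3): A3/G4 m7 untreated
  -> R3 @ bar 3 tick 1 v(2, 3): C5 above G4
  -> R3 @ bar 3 tick 2 v(2, 3): C5 above G4
  -> R3 @ bar 3 tick 3 v(2, 3): C5 above G4
  -> R2 @ bar 4 tick 0 v(0, 3): A3/G4 m7 -> B3/B4 P8 similar
  -> R4 @ bar 4 tick 0 v(0, 2): B3/A4 m7 untreated
  -> R2 @ bar 5 tick 0 v(0, 3): B3/B4 P8 -> A3/E4 P5 similar
  -> R3 @ bar 5 tick 0 v(2, 3): C5 above E4
  -> R3 @ bar 5 tick 1 v(2, 3): C5 above E4
  -> R3 @ bar 5 tick 2 v(2, 3): C5 above E4
  -> R3 @ bar 5 tick 3 v(2, 3): C5 above E4
  -> R2 @ bar 6 tick 0 v(1, 3): C4/E4 M3 -> D4/A4 P5 similar
  -> R1 @ bar 7 tick 0 v(1, 2): D4/A4 P5 -> A3/E4 P5 similar
  -> R2 @ bar 7 tick 0 v(0, 3): F3/A4 M3 -> C3/C4 P8 similar
  -> R3 @ bar 7 tick 0 v(2, 3): E4 above C4
  -> R8 @ bar 7 tick 0 v(0, 3): penult P8 not 3rd/6th
  -> R3 @ bar 7 tick 1 v(2, 3): E4 above C4
  -> R3 @ bar 7 tick 2 v(2, 3): E4 above C4
  -> R3 @ bar 7 tick 3 v(2, 3): E4 above C4
  -> R1 @ bar 8 tick 0 v(1, 2): A3/E4 P5 -> D4/A4 P5 similar
  -> R2 @ bar 8 tick 0 v(0, 1): C3/A3 M6 -> D3/D4 P8 similar
  -> R2 @ bar 8 tick 0 v(0, 2): C3/E4 M3 -> D3/A4 P5 similar
  -> R3 @ bar 8 tick 0 v(2, 3): A4 above F4
  -> R3 @ bar 8 tick 1 v(2, 3): A4 above F4
  -> R3 @ bar 8 tick 2 v(2, 3): A4 above F4
  -> R3 @ bar 8 tick 3 v(2, 3): A4 above F4
  -> R6 @ bar 8 tick 3 v(0, 3): closes on m3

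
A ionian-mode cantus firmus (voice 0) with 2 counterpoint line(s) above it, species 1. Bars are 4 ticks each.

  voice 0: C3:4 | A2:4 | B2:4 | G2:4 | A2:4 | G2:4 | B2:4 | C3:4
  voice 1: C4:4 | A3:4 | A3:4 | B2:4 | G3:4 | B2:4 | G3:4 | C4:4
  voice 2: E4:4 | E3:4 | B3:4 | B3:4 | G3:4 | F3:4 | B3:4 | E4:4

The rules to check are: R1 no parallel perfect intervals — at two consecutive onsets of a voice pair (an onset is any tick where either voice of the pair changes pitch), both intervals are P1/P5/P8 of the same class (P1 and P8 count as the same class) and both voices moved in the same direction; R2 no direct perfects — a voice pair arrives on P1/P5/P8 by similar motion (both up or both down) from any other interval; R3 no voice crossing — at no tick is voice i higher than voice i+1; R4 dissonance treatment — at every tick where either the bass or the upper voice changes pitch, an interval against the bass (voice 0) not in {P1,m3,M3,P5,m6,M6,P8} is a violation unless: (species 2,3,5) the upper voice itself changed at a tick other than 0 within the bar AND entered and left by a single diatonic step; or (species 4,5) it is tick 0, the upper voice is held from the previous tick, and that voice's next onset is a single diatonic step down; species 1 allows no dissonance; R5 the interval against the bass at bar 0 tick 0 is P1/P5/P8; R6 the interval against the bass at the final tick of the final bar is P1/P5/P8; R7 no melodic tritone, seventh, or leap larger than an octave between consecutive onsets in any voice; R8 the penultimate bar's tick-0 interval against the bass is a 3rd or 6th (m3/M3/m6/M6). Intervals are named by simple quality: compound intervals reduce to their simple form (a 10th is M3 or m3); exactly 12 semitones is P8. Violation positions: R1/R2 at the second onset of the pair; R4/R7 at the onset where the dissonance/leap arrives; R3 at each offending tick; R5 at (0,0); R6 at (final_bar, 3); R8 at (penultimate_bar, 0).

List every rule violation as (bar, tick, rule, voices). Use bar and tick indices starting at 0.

bar 0: v0=C3 v1=C4 v2=E4 downbeat M3
bar 1: v0=A2 v1=A3 v2=E3 downbeat P5
bar 2: v0=B2 v1=A3 v2=B3 downbeat P8
bar 3: v0=G2 v1=B2 v2=B3 downbeat M3
bar 4: v0=A2 v1=G3 v2=G3 downbeat m7
bar 5: v0=G2 v1=B2 v2=F3 downbeat m7
bar 6: v0=B2 v1=G3 v2=B3 downbeat P8
bar 7: v0=C3 v1=C4 v2=E4 downbeat M3
  -> R5 @ bar 0 tick 0 v(0, 2): opens on M3
  -> R1 @ bar 1 tick 0 v(0, 1): C3/C4 P8 -> A2/A3 P8 similar
  -> R2 @ bar 1 tick 0 v(0, 2): C3/E4 M3 -> A2/E3 P5 similar
  -> R3 @ bar 1 tick 0 v(1, 2): A3 above E3
  -> R3 @ bar 1 tick 1 v(1, 2): A3 above E3
  -> R3 @ bar 1 tick 2 v(1, 2): A3 above E3
  -> R3 @ bar 1 tick 3 v(1, 2): A3 above E3
  -> R2 @ bar 2 tick 0 v(0, 2): A2/E3 P5 -> B2/B3 P8 similar
  -> R4 @ bar 2 tick 0 v(0, 1): B2/A3 m7 untreated
  -> R7 @ bar 3 tick 0 v(1,): A3->B2 leap 10st
  -> R4 @ bar 4 tick 0 v(0, 1): A2/G3 m7 untreated
  -> R4 @ bar 4 tick 0 v(0, 2): A2/G3 m7 untreated
  -> R4 @ bar 5 tick 0 v(0, 2): G2/F3 m7 untreated
  -> R2 @ bar 6 tick 0 v(0, 2): G2/F3 m7 -> B2/B3 P8 similar
  -> R7 @ bar 6 tick 0 v(2,): F3->B3 leap 6st
  -> R8 @ bar 6 tick 0 v(0, 2): penult P8 not 3rd/6th
  -> R2 @ bar 7 tick 0 v(0, 1): B2/G3 m6 -> C3/C4 P8 similar
  -> R6 @ bar 7 tick 3 v(0, 2): closes on M3

(0, 0, R5, (0, 2))
(1, 0, R1, (0, 1))
(1, 0, R2, (0, 2))
(1, 0, R3, (1, 2))
(1, 1, R3, (1, 2))
(1, 2, R3, (1, 2))
(1, 3, R3, (1, 2))
(2, 0, R2, (0, 2))
(2, 0, R4, (0, 1))
(3, 0, R7, (1,))
(4, 0, R4, (0, 1))
(4, 0, R4, (0, 2))
(5, 0, R4, (0, 2))
(6, 0, R2, (0, 2))
(6, 0, R7, (2,))
(6, 0, R8, (0, 2))
(7, 0, R2, (0, 1))
(7, 3, R6, (0, 2))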